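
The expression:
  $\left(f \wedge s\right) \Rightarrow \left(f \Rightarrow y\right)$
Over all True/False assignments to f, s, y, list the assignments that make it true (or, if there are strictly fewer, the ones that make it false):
is false only for:
  f=True, s=True, y=False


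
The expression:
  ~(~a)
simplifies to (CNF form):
a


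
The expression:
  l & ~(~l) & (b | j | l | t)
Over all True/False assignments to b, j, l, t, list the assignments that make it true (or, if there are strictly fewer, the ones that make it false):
is true only for:
  b=False, j=False, l=True, t=False;
  b=False, j=False, l=True, t=True;
  b=False, j=True, l=True, t=False;
  b=False, j=True, l=True, t=True;
  b=True, j=False, l=True, t=False;
  b=True, j=False, l=True, t=True;
  b=True, j=True, l=True, t=False;
  b=True, j=True, l=True, t=True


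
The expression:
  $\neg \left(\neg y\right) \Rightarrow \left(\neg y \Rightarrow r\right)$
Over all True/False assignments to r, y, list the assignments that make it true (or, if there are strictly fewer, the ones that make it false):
is always true.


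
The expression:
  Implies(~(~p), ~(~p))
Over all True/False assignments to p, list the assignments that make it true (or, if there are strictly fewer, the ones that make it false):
is always true.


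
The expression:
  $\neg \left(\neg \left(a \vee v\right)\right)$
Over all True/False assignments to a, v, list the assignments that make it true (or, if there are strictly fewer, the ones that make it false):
is false only for:
  a=False, v=False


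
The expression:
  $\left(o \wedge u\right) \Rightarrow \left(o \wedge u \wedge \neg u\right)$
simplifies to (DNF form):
$\neg o \vee \neg u$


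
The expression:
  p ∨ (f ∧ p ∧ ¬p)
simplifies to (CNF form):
p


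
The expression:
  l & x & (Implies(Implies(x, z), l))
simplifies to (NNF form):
l & x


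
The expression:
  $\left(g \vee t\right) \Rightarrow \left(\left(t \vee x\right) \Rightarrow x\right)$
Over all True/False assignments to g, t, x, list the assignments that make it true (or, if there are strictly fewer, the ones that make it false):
is false only for:
  g=False, t=True, x=False;
  g=True, t=True, x=False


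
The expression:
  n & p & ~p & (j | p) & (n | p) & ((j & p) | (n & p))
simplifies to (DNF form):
False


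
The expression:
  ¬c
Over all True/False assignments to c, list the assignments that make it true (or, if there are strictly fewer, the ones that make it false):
is true only for:
  c=False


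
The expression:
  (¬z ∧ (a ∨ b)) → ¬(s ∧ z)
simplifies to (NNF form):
True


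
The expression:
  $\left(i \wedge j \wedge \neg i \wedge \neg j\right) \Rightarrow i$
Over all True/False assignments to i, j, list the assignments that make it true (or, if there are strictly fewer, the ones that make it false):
is always true.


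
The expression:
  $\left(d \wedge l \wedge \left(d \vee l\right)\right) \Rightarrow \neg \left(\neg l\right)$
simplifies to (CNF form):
$\text{True}$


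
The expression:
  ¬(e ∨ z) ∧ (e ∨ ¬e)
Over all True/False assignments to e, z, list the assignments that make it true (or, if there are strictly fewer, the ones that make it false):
is true only for:
  e=False, z=False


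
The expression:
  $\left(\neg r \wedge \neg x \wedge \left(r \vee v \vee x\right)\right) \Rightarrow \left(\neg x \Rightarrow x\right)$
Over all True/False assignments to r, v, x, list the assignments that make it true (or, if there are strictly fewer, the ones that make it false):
is false only for:
  r=False, v=True, x=False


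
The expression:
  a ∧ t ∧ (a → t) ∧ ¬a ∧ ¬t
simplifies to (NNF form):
False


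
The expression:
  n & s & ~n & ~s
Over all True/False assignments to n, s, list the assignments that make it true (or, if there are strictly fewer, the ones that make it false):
is never true.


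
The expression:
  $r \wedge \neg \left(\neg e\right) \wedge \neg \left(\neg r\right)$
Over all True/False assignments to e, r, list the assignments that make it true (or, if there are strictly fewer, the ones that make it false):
is true only for:
  e=True, r=True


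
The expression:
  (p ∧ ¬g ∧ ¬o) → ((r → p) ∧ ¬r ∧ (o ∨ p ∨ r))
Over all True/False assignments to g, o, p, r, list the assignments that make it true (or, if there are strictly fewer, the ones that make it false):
is false only for:
  g=False, o=False, p=True, r=True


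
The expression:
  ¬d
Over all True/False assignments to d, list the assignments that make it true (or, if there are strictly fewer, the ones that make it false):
is true only for:
  d=False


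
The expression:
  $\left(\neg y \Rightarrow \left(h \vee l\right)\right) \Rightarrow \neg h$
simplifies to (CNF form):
$\neg h$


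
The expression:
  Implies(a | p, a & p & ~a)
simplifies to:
~a & ~p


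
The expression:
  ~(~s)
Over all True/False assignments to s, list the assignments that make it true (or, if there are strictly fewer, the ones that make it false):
is true only for:
  s=True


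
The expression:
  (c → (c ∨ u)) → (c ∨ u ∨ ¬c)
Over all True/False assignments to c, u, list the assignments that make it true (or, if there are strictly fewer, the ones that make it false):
is always true.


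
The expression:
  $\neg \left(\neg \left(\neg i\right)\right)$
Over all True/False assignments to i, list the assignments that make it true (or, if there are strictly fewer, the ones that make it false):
is true only for:
  i=False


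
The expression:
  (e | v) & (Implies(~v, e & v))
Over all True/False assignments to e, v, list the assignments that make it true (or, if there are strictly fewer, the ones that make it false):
is true only for:
  e=False, v=True;
  e=True, v=True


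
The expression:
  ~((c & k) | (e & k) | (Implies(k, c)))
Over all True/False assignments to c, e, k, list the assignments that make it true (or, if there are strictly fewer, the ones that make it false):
is true only for:
  c=False, e=False, k=True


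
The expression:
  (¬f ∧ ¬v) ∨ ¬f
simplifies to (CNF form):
¬f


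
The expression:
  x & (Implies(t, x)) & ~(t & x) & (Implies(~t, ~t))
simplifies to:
x & ~t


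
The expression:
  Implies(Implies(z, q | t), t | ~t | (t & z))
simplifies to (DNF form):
True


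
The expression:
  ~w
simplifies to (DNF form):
~w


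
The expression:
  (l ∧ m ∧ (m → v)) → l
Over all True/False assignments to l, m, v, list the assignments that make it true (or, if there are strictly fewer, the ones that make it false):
is always true.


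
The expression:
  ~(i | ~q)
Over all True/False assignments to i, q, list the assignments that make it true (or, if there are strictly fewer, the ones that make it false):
is true only for:
  i=False, q=True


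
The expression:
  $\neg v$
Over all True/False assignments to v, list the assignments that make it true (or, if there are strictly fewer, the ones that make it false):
is true only for:
  v=False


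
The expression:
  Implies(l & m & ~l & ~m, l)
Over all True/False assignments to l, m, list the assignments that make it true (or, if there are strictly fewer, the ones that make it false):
is always true.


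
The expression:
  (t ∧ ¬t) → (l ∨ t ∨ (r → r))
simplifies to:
True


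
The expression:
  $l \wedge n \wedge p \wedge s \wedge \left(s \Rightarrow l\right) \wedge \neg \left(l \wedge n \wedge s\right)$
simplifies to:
$\text{False}$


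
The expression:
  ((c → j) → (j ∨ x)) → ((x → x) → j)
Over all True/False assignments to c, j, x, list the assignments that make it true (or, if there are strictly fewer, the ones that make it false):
is false only for:
  c=False, j=False, x=True;
  c=True, j=False, x=False;
  c=True, j=False, x=True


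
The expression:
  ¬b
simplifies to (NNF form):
¬b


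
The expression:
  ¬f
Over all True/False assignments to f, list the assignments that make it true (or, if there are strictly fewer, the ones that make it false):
is true only for:
  f=False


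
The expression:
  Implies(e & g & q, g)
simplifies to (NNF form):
True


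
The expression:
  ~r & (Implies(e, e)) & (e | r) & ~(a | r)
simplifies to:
e & ~a & ~r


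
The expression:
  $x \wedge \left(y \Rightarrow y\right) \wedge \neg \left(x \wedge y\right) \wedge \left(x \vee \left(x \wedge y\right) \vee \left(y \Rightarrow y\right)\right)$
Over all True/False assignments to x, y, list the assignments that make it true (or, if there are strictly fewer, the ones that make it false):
is true only for:
  x=True, y=False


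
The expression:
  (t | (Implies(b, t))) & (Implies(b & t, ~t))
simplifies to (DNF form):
~b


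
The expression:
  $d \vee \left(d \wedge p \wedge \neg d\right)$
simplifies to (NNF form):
$d$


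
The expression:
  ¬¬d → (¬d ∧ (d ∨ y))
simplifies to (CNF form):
¬d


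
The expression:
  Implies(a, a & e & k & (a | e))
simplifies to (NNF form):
~a | (e & k)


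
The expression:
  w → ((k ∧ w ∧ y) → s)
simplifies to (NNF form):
s ∨ ¬k ∨ ¬w ∨ ¬y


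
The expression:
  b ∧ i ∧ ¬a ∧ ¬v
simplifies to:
b ∧ i ∧ ¬a ∧ ¬v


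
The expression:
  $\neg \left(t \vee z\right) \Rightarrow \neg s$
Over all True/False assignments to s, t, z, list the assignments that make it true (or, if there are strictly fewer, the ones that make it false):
is false only for:
  s=True, t=False, z=False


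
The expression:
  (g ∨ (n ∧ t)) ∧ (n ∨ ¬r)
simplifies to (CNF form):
(g ∨ n) ∧ (g ∨ t) ∧ (n ∨ ¬r)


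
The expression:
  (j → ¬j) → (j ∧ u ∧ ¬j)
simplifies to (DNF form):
j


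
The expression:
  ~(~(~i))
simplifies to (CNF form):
~i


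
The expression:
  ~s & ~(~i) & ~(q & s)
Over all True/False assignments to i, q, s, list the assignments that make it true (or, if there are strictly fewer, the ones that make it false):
is true only for:
  i=True, q=False, s=False;
  i=True, q=True, s=False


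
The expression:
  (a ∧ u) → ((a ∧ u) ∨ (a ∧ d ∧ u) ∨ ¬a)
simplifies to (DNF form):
True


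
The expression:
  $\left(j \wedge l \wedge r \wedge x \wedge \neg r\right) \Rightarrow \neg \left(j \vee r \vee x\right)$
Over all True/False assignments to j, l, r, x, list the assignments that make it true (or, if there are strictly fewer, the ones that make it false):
is always true.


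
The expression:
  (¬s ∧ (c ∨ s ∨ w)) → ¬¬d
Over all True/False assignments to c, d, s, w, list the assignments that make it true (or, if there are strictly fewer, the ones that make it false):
is false only for:
  c=False, d=False, s=False, w=True;
  c=True, d=False, s=False, w=False;
  c=True, d=False, s=False, w=True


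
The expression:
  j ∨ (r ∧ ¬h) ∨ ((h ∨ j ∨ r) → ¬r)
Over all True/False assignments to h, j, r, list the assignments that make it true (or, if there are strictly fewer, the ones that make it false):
is false only for:
  h=True, j=False, r=True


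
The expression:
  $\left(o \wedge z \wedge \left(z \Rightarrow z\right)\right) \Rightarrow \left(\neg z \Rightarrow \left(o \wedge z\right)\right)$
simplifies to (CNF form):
$\text{True}$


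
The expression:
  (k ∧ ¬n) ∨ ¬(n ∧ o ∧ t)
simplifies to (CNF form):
¬n ∨ ¬o ∨ ¬t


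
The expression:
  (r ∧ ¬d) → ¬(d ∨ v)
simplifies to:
d ∨ ¬r ∨ ¬v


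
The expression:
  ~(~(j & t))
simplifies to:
j & t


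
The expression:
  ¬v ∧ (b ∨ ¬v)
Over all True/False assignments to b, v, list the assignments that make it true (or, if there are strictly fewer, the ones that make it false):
is true only for:
  b=False, v=False;
  b=True, v=False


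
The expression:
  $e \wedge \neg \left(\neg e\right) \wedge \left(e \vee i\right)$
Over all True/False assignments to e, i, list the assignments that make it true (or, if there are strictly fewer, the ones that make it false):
is true only for:
  e=True, i=False;
  e=True, i=True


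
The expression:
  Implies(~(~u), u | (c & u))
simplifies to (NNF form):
True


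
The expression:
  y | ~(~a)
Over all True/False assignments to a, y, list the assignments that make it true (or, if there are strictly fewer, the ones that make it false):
is false only for:
  a=False, y=False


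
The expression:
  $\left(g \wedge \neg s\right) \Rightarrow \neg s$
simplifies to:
$\text{True}$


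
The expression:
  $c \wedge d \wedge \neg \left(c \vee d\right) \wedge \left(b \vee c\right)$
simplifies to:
$\text{False}$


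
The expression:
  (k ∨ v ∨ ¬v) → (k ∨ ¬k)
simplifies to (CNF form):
True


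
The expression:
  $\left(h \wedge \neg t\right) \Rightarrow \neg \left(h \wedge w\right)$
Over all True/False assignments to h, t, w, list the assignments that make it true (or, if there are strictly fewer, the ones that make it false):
is false only for:
  h=True, t=False, w=True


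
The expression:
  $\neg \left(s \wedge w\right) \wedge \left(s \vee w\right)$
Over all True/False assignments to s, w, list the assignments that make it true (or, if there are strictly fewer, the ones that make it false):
is true only for:
  s=False, w=True;
  s=True, w=False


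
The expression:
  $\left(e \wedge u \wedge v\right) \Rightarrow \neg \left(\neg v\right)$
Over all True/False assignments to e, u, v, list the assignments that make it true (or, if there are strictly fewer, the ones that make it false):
is always true.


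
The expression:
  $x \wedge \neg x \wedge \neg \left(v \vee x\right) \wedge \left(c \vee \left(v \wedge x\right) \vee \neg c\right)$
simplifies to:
$\text{False}$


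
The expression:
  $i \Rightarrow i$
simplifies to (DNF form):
$\text{True}$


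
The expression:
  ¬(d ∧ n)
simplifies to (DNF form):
¬d ∨ ¬n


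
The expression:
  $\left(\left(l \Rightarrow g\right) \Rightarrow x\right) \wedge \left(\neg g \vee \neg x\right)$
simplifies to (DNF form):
$\left(l \wedge \neg g\right) \vee \left(x \wedge \neg g\right)$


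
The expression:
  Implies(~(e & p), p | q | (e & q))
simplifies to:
p | q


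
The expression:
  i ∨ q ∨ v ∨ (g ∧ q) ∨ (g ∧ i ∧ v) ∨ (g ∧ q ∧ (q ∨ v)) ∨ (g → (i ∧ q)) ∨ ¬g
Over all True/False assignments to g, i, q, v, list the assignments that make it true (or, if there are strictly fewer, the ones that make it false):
is false only for:
  g=True, i=False, q=False, v=False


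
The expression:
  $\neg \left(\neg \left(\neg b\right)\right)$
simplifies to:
$\neg b$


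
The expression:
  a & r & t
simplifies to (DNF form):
a & r & t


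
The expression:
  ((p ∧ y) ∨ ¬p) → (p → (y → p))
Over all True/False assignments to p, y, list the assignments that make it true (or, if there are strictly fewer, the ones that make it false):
is always true.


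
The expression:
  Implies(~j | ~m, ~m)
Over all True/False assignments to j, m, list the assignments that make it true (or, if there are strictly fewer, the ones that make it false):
is false only for:
  j=False, m=True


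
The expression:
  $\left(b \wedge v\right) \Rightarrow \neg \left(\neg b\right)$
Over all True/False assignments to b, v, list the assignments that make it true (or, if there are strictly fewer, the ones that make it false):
is always true.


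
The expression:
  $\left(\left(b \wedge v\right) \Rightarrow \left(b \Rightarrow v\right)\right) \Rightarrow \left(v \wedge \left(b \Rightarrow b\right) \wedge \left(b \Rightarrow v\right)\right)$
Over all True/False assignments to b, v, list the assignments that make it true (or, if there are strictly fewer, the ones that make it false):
is true only for:
  b=False, v=True;
  b=True, v=True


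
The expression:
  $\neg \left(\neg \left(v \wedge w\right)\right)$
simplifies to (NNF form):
$v \wedge w$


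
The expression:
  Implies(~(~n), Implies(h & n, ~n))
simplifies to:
~h | ~n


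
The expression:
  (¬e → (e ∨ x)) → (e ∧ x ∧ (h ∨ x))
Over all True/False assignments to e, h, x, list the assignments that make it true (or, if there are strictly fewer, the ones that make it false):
is true only for:
  e=False, h=False, x=False;
  e=False, h=True, x=False;
  e=True, h=False, x=True;
  e=True, h=True, x=True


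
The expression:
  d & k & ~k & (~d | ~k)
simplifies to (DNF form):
False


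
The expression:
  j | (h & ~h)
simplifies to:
j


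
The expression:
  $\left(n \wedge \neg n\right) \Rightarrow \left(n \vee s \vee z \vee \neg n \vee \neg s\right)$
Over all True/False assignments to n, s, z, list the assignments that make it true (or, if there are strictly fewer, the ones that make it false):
is always true.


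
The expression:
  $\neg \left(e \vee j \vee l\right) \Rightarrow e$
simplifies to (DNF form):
$e \vee j \vee l$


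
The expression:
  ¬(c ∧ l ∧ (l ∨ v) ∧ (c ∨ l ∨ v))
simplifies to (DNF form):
¬c ∨ ¬l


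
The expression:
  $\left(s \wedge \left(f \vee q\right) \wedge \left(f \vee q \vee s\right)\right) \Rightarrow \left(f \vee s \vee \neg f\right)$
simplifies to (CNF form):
$\text{True}$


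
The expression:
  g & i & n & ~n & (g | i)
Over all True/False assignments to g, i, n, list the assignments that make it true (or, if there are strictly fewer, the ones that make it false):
is never true.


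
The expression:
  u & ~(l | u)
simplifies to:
False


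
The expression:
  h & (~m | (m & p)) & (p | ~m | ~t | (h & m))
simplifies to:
h & (p | ~m)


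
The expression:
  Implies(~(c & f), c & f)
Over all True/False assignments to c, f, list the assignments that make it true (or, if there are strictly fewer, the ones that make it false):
is true only for:
  c=True, f=True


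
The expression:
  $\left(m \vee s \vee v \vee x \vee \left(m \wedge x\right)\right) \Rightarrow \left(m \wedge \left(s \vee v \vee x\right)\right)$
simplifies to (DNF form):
$\left(m \wedge s\right) \vee \left(m \wedge v\right) \vee \left(m \wedge x\right) \vee \left(\neg m \wedge \neg s \wedge \neg v \wedge \neg x\right)$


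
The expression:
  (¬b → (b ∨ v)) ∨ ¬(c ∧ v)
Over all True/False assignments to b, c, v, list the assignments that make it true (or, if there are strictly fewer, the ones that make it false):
is always true.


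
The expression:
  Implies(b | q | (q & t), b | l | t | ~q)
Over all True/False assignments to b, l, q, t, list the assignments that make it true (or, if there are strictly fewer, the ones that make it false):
is false only for:
  b=False, l=False, q=True, t=False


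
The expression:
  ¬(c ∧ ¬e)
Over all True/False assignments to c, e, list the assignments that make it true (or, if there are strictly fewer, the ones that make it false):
is false only for:
  c=True, e=False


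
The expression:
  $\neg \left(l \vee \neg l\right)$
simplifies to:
$\text{False}$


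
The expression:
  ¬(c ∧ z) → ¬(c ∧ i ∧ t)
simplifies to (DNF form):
z ∨ ¬c ∨ ¬i ∨ ¬t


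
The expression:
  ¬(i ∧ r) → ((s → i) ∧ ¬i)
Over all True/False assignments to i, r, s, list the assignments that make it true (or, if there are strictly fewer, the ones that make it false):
is true only for:
  i=False, r=False, s=False;
  i=False, r=True, s=False;
  i=True, r=True, s=False;
  i=True, r=True, s=True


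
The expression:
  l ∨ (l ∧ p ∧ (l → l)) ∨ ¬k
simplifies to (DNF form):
l ∨ ¬k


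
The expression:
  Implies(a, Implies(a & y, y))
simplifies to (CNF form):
True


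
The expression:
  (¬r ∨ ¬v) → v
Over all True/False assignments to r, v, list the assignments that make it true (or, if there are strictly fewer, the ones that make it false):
is true only for:
  r=False, v=True;
  r=True, v=True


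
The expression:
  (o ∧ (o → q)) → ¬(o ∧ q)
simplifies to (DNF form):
¬o ∨ ¬q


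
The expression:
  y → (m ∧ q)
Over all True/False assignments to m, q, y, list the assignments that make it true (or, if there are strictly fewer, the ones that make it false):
is false only for:
  m=False, q=False, y=True;
  m=False, q=True, y=True;
  m=True, q=False, y=True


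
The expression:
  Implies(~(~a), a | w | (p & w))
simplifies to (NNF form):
True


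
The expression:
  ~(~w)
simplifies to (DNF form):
w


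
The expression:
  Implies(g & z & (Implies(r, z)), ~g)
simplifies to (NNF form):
~g | ~z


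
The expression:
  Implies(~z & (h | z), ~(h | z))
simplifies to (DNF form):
z | ~h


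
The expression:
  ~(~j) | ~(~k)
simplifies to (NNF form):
j | k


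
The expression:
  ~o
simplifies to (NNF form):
~o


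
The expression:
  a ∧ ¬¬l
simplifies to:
a ∧ l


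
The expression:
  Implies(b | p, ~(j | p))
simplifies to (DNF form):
(~b & ~p) | (~j & ~p)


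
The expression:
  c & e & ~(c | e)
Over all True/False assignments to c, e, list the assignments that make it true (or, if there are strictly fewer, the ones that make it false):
is never true.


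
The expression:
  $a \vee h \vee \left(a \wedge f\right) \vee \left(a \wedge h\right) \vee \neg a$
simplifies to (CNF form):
$\text{True}$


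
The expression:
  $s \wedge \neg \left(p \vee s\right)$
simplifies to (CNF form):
$\text{False}$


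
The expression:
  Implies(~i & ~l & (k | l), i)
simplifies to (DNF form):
i | l | ~k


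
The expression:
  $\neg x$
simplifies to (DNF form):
$\neg x$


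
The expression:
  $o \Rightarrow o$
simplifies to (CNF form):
$\text{True}$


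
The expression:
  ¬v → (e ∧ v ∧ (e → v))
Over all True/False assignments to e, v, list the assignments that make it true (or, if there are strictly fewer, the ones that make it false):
is true only for:
  e=False, v=True;
  e=True, v=True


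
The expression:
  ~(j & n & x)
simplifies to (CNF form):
~j | ~n | ~x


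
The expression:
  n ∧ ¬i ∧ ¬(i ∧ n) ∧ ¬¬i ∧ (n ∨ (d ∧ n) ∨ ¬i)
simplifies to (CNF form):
False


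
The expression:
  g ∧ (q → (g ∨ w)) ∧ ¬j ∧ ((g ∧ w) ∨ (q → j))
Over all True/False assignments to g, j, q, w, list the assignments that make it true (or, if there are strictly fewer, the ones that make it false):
is true only for:
  g=True, j=False, q=False, w=False;
  g=True, j=False, q=False, w=True;
  g=True, j=False, q=True, w=True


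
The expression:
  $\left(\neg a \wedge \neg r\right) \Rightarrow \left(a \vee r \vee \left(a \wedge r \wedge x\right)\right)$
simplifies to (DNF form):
$a \vee r$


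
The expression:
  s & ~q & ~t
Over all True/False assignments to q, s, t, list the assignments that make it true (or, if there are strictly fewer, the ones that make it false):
is true only for:
  q=False, s=True, t=False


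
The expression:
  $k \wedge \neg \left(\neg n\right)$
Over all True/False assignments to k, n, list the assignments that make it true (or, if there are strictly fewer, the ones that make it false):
is true only for:
  k=True, n=True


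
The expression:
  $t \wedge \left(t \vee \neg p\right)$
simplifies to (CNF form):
$t$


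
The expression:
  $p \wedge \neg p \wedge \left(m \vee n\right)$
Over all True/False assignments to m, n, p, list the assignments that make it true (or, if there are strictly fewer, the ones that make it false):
is never true.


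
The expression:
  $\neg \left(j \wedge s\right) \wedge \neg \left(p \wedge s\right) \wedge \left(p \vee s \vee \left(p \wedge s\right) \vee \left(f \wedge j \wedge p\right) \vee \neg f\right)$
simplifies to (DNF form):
$\left(p \wedge \neg s\right) \vee \left(\neg f \wedge \neg s\right) \vee \left(s \wedge \neg j \wedge \neg p\right)$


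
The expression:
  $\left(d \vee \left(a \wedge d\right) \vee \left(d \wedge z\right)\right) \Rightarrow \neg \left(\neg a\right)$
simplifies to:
$a \vee \neg d$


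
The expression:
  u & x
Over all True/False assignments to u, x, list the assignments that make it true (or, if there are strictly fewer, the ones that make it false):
is true only for:
  u=True, x=True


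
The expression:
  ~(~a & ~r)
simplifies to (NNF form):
a | r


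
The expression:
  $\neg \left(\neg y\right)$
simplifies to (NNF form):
$y$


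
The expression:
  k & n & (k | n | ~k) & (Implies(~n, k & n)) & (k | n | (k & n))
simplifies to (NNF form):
k & n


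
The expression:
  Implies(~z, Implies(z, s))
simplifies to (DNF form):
True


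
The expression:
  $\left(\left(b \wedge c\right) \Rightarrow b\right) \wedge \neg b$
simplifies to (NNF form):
$\neg b$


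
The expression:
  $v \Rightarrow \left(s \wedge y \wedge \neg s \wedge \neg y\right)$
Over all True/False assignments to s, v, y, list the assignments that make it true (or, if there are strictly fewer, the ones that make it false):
is true only for:
  s=False, v=False, y=False;
  s=False, v=False, y=True;
  s=True, v=False, y=False;
  s=True, v=False, y=True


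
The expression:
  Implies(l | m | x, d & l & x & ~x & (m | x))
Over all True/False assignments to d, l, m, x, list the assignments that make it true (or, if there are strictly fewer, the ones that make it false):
is true only for:
  d=False, l=False, m=False, x=False;
  d=True, l=False, m=False, x=False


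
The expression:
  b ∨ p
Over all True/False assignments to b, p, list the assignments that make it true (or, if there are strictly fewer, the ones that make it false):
is false only for:
  b=False, p=False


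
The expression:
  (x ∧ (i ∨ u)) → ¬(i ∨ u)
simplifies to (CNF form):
(¬i ∨ ¬x) ∧ (¬u ∨ ¬x)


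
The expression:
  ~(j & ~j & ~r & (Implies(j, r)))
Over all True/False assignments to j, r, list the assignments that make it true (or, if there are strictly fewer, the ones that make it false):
is always true.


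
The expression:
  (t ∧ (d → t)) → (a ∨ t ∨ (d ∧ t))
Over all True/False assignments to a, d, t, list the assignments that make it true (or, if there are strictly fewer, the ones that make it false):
is always true.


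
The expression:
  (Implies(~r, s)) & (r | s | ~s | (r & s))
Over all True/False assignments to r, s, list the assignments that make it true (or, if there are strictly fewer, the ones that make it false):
is false only for:
  r=False, s=False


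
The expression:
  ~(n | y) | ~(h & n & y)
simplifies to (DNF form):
~h | ~n | ~y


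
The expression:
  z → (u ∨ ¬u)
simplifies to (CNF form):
True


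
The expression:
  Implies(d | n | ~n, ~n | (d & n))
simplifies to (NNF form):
d | ~n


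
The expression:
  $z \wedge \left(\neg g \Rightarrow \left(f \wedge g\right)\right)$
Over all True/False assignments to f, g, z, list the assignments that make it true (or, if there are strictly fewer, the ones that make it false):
is true only for:
  f=False, g=True, z=True;
  f=True, g=True, z=True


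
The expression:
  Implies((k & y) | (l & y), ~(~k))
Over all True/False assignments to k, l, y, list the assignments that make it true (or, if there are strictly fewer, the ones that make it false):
is false only for:
  k=False, l=True, y=True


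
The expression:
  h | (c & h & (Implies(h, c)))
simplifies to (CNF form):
h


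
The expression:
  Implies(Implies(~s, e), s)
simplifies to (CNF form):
s | ~e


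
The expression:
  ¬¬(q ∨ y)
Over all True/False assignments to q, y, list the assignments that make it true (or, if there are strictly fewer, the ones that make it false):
is false only for:
  q=False, y=False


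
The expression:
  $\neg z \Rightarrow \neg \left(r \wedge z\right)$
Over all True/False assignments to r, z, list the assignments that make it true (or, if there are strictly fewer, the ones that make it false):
is always true.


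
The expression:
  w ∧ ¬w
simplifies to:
False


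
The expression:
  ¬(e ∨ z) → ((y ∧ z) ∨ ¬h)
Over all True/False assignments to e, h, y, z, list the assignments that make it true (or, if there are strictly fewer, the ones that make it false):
is false only for:
  e=False, h=True, y=False, z=False;
  e=False, h=True, y=True, z=False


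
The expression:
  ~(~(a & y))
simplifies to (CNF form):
a & y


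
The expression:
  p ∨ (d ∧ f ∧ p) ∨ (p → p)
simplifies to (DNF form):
True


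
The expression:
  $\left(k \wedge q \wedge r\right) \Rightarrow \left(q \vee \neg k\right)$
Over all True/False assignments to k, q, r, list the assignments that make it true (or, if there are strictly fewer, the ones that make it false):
is always true.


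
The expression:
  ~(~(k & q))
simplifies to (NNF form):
k & q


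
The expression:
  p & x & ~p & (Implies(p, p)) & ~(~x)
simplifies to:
False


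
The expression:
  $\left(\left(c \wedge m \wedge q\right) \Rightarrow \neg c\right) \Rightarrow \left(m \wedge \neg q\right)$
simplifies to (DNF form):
$\left(c \wedge m\right) \vee \left(m \wedge \neg q\right)$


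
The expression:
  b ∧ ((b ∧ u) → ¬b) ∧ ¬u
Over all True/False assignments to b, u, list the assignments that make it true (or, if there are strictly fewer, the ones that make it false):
is true only for:
  b=True, u=False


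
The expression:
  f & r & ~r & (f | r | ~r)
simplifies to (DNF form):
False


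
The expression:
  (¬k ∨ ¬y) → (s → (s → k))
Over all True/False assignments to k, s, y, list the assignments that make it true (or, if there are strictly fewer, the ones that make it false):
is false only for:
  k=False, s=True, y=False;
  k=False, s=True, y=True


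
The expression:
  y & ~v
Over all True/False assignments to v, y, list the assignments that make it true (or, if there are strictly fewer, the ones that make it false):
is true only for:
  v=False, y=True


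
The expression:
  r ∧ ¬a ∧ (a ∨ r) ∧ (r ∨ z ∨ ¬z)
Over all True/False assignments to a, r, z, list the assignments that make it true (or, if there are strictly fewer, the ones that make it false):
is true only for:
  a=False, r=True, z=False;
  a=False, r=True, z=True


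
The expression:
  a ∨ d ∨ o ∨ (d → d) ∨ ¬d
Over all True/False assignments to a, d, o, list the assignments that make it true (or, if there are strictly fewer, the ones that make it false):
is always true.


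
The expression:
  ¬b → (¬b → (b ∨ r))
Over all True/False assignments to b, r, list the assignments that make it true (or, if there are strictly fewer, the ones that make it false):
is false only for:
  b=False, r=False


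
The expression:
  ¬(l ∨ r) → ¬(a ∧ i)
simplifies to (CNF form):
l ∨ r ∨ ¬a ∨ ¬i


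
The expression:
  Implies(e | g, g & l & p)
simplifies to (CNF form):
(g | ~e) & (l | ~g) & (p | ~g)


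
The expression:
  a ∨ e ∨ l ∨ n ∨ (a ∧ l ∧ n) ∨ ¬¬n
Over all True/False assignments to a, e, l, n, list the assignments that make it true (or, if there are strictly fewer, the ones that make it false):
is false only for:
  a=False, e=False, l=False, n=False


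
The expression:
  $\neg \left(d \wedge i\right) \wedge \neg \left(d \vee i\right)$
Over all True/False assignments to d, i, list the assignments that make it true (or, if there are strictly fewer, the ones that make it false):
is true only for:
  d=False, i=False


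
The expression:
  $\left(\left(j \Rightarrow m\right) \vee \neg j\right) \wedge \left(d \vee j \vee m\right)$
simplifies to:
$m \vee \left(d \wedge \neg j\right)$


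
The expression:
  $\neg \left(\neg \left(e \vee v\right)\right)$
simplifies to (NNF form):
$e \vee v$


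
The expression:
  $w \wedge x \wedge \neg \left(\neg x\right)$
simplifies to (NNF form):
$w \wedge x$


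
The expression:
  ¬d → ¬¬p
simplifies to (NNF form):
d ∨ p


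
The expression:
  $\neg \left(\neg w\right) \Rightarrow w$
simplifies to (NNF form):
$\text{True}$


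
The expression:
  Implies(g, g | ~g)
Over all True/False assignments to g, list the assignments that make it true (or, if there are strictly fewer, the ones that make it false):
is always true.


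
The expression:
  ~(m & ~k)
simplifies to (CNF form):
k | ~m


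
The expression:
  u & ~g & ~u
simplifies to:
False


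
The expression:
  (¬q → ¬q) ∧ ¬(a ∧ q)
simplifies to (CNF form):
¬a ∨ ¬q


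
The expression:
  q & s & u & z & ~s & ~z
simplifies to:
False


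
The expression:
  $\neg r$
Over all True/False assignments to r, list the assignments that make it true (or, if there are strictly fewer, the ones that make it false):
is true only for:
  r=False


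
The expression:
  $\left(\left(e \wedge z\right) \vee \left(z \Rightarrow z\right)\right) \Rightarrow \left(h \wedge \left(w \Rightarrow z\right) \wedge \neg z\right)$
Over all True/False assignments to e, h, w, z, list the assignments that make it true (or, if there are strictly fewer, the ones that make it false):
is true only for:
  e=False, h=True, w=False, z=False;
  e=True, h=True, w=False, z=False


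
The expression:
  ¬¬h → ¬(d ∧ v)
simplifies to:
¬d ∨ ¬h ∨ ¬v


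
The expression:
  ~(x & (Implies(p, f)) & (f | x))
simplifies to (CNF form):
(p | ~x) & (~f | ~x)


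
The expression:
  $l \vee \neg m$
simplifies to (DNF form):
$l \vee \neg m$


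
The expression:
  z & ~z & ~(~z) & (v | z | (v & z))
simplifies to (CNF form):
False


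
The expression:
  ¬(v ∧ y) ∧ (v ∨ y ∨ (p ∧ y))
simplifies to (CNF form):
(v ∨ y) ∧ (¬v ∨ ¬y)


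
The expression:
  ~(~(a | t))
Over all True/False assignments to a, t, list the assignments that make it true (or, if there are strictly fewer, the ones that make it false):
is false only for:
  a=False, t=False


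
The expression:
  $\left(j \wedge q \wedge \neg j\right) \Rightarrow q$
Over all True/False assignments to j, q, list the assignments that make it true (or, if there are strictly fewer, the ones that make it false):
is always true.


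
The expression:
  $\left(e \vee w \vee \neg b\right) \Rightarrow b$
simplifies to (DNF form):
$b$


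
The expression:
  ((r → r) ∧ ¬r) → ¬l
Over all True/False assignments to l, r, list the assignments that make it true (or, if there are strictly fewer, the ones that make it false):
is false only for:
  l=True, r=False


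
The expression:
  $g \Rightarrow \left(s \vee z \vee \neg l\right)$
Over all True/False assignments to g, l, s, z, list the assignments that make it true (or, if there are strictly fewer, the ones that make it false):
is false only for:
  g=True, l=True, s=False, z=False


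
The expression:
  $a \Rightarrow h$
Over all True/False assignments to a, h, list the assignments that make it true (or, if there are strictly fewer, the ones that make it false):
is false only for:
  a=True, h=False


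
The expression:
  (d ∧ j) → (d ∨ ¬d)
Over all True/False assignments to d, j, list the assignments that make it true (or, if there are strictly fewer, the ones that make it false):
is always true.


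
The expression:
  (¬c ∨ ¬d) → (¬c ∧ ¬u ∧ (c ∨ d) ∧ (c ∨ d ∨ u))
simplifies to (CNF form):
d ∧ (c ∨ ¬u)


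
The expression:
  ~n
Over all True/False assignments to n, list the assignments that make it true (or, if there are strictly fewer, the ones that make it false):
is true only for:
  n=False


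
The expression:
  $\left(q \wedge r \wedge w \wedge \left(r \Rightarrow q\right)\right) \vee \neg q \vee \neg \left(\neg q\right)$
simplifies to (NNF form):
$\text{True}$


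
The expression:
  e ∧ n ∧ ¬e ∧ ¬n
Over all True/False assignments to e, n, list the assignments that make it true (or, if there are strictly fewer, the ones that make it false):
is never true.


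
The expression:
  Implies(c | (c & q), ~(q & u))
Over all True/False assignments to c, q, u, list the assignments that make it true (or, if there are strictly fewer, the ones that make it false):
is false only for:
  c=True, q=True, u=True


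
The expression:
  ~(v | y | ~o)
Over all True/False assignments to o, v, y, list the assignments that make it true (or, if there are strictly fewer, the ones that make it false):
is true only for:
  o=True, v=False, y=False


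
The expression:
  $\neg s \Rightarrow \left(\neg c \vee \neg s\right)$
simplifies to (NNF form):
$\text{True}$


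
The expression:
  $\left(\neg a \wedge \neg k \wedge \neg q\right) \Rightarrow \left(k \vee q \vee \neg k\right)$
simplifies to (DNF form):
$\text{True}$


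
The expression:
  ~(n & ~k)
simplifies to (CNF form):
k | ~n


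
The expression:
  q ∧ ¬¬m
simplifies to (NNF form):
m ∧ q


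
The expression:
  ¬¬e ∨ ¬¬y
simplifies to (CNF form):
e ∨ y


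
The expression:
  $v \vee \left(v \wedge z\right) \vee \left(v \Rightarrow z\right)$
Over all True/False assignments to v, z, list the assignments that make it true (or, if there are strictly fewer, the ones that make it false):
is always true.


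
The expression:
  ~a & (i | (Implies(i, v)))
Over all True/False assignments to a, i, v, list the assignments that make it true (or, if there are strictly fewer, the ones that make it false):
is true only for:
  a=False, i=False, v=False;
  a=False, i=False, v=True;
  a=False, i=True, v=False;
  a=False, i=True, v=True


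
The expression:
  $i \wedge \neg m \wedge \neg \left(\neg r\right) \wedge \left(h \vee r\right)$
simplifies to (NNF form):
$i \wedge r \wedge \neg m$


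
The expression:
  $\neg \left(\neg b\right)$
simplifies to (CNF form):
$b$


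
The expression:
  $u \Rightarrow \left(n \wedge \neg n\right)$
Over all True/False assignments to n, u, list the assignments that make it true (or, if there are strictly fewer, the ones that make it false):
is true only for:
  n=False, u=False;
  n=True, u=False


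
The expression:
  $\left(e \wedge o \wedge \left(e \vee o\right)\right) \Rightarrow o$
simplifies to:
$\text{True}$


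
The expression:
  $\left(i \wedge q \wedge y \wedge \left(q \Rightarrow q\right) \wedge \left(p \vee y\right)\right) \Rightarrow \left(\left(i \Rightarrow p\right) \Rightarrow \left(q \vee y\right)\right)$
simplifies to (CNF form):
$\text{True}$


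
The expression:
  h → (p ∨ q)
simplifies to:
p ∨ q ∨ ¬h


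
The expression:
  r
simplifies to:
r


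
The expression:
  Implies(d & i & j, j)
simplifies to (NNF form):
True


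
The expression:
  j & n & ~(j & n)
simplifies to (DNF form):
False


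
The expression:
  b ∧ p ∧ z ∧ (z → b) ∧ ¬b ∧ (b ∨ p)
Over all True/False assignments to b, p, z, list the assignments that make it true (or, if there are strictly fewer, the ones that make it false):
is never true.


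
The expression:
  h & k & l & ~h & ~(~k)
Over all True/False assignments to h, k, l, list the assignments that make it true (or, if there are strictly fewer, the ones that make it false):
is never true.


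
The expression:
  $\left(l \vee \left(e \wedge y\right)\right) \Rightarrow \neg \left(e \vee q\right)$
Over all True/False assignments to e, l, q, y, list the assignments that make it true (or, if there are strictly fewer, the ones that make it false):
is true only for:
  e=False, l=False, q=False, y=False;
  e=False, l=False, q=False, y=True;
  e=False, l=False, q=True, y=False;
  e=False, l=False, q=True, y=True;
  e=False, l=True, q=False, y=False;
  e=False, l=True, q=False, y=True;
  e=True, l=False, q=False, y=False;
  e=True, l=False, q=True, y=False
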